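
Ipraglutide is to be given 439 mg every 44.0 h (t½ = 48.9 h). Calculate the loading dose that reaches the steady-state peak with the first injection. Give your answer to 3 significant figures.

k = ln 2 / 48.9 = 0.01417 h⁻¹
Accumulation ratio R = 1 / (1 − e^(−kτ)) = 1 / (1 − e^(−0.01417×44.0)) = 1 / (1 − 0.5360) = 2.155
Loading dose = maintenance dose × R = 439 × 2.155 ≈ 946 mg

946 mg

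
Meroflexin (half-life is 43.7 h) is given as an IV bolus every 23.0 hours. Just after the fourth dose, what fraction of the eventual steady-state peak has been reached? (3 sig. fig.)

k = ln 2 / 43.7 = 0.01586 h⁻¹
f_n = 1 − e^(−nkτ) = 1 − e^(−4 × 0.01586 × 23.0) = 1 − e^(−1.459) = 1 − 0.2324 ≈ 0.768

0.768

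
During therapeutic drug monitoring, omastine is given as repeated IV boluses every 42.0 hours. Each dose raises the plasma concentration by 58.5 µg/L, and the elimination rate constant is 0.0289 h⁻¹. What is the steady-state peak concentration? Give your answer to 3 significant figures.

83.2 µg/L

Fraction remaining after one interval: e^(−kτ) = e^(−0.02890 × 42.0) = 0.2971
R = 1 / (1 − 0.2971) = 1.423
Css,max = 58.5 × 1.423 ≈ 83.2 µg/L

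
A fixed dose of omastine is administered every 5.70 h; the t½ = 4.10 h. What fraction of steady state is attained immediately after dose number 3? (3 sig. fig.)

k = ln 2 / 4.10 = 0.1691 h⁻¹
f_n = 1 − e^(−nkτ) = 1 − e^(−3 × 0.1691 × 5.70) = 1 − e^(−2.891) = 1 − 0.05552 ≈ 0.944

0.944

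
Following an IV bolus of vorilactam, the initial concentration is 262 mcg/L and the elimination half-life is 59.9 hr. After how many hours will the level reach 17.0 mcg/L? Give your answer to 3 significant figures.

236 hours

k = ln 2 / 59.9 = 0.01157 hr⁻¹
C(t) = C₀ e^(−kt)  ⇒  t = ln(C₀/C) / k
t = ln(262/17.0) / 0.01157 = 2.735 / 0.01157 ≈ 236 hours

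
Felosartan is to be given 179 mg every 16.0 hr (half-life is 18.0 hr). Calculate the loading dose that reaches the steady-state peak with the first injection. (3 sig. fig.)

389 mg

k = ln 2 / 18.0 = 0.03851 hr⁻¹
Accumulation ratio R = 1 / (1 − e^(−kτ)) = 1 / (1 − e^(−0.03851×16.0)) = 1 / (1 − 0.5400) = 2.174
Loading dose = maintenance dose × R = 179 × 2.174 ≈ 389 mg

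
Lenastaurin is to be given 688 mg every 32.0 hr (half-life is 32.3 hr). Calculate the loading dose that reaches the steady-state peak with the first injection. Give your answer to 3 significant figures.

1380 mg

k = ln 2 / 32.3 = 0.02146 hr⁻¹
Accumulation ratio R = 1 / (1 − e^(−kτ)) = 1 / (1 − e^(−0.02146×32.0)) = 1 / (1 − 0.5032) = 2.013
Loading dose = maintenance dose × R = 688 × 2.013 ≈ 1380 mg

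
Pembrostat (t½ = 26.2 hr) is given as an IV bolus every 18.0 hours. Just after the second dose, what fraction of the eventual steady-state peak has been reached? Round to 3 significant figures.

k = ln 2 / 26.2 = 0.02646 hr⁻¹
f_n = 1 − e^(−nkτ) = 1 − e^(−2 × 0.02646 × 18.0) = 1 − e^(−0.9524) = 1 − 0.3858 ≈ 0.614

0.614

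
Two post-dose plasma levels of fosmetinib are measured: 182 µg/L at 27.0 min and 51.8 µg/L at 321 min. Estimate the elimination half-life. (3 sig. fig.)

k = ln(C₁/C₂) / (t₂ − t₁) = ln(182/51.8) / (321 − 27.0)
  = 1.257 / 294.0 = 0.004274 min⁻¹
t½ = ln 2 / k = ln 2 / 0.004274 ≈ 162 minutes

162 minutes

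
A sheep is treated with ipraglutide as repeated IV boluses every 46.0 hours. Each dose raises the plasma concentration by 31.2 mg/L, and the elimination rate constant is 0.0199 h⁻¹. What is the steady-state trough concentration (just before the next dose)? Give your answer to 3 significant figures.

20.8 mg/L

Fraction remaining after one interval: e^(−kτ) = e^(−0.01990 × 46.0) = 0.4004
R = 1 / (1 − 0.4004) = 1.668
Css,max = 31.2 × 1.668 = 52.03 mg/L
Css,min = Css,max × e^(−kτ) = 52.03 × 0.4004 ≈ 20.8 mg/L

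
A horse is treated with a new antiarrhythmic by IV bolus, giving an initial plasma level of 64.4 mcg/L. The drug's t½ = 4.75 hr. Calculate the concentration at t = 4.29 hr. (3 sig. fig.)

34.4 mcg/L

k = ln 2 / 4.75 = 0.1459 hr⁻¹
4.29 hr is 0.9032 half-lives, so C = 64.4 × (1/2)^0.9032 = 64.4 × 0.5347 ≈ 34.4 mcg/L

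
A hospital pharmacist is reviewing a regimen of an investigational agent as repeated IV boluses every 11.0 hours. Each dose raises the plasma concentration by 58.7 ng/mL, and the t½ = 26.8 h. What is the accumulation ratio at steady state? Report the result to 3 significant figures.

k = ln 2 / 26.8 = 0.02586 h⁻¹
Fraction remaining after one interval: e^(−kτ) = e^(−0.02586 × 11.0) = 0.7524
R = 1 / (1 − 0.7524) = 1 / 0.2476 ≈ 4.04

4.04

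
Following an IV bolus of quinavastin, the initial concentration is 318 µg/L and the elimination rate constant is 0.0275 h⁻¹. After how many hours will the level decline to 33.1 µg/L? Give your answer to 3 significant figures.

82.3 hours

C(t) = C₀ e^(−kt)  ⇒  t = ln(C₀/C) / k
t = ln(318/33.1) / 0.02750 = 2.263 / 0.02750 ≈ 82.3 hours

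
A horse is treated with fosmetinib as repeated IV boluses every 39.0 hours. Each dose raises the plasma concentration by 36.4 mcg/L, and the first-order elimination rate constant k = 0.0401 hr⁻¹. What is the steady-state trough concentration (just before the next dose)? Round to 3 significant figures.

Fraction remaining after one interval: e^(−kτ) = e^(−0.04010 × 39.0) = 0.2093
R = 1 / (1 − 0.2093) = 1.265
Css,max = 36.4 × 1.265 = 46.04 mcg/L
Css,min = Css,max × e^(−kτ) = 46.04 × 0.2093 ≈ 9.64 mcg/L

9.64 mcg/L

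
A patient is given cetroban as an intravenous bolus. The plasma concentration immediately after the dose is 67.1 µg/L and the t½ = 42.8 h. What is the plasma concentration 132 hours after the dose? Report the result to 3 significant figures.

k = ln 2 / 42.8 = 0.01620 h⁻¹
132 h is 3.084 half-lives, so C = 67.1 × (1/2)^3.084 = 67.1 × 0.1179 ≈ 7.91 µg/L

7.91 µg/L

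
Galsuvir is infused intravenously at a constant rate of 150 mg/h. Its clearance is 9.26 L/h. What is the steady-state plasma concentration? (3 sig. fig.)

Css = infusion rate / CL = 150 / 9.26 ≈ 16.2 µg/mL

16.2 µg/mL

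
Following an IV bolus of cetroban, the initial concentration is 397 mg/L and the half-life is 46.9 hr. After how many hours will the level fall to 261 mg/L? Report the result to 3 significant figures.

28.4 hours

k = ln 2 / 46.9 = 0.01478 hr⁻¹
C(t) = C₀ e^(−kt)  ⇒  t = ln(C₀/C) / k
t = ln(397/261) / 0.01478 = 0.4194 / 0.01478 ≈ 28.4 hours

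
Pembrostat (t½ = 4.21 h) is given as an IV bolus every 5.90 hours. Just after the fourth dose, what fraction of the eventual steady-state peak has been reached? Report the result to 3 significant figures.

0.979

k = ln 2 / 4.21 = 0.1646 h⁻¹
f_n = 1 − e^(−nkτ) = 1 − e^(−4 × 0.1646 × 5.90) = 1 − e^(−3.886) = 1 − 0.02054 ≈ 0.979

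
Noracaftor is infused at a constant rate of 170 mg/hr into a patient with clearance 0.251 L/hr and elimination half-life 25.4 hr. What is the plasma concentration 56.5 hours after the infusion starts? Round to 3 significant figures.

532 mg/L

Css = rate / CL = 170 / 0.251 = 677.3 mg/L
k = ln 2 / 25.4 = 0.02729 hr⁻¹
C(t) = Css (1 − e^(−kt)) = 677.3 × (1 − e^(−1.542)) = 677.3 × 0.7860 ≈ 532 mg/L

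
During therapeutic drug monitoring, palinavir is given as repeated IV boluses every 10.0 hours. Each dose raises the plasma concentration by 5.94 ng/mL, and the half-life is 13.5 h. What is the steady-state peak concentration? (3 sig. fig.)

k = ln 2 / 13.5 = 0.05134 h⁻¹
Fraction remaining after one interval: e^(−kτ) = e^(−0.05134 × 10.0) = 0.5984
R = 1 / (1 − 0.5984) = 2.490
Css,max = 5.94 × 2.490 ≈ 14.8 ng/mL

14.8 ng/mL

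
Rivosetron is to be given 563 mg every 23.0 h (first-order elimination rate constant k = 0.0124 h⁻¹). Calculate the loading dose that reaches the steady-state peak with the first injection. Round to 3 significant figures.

Accumulation ratio R = 1 / (1 − e^(−kτ)) = 1 / (1 − e^(−0.01240×23.0)) = 1 / (1 − 0.7519) = 4.030
Loading dose = maintenance dose × R = 563 × 4.030 ≈ 2270 mg

2270 mg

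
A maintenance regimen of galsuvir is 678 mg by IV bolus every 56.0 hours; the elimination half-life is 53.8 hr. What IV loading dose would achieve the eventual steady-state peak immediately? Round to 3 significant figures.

1320 mg

k = ln 2 / 53.8 = 0.01288 hr⁻¹
Accumulation ratio R = 1 / (1 − e^(−kτ)) = 1 / (1 − e^(−0.01288×56.0)) = 1 / (1 − 0.4860) = 1.946
Loading dose = maintenance dose × R = 678 × 1.946 ≈ 1320 mg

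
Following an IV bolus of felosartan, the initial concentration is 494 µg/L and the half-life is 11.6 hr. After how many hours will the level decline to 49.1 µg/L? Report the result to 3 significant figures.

k = ln 2 / 11.6 = 0.05975 hr⁻¹
C(t) = C₀ e^(−kt)  ⇒  t = ln(C₀/C) / k
t = ln(494/49.1) / 0.05975 = 2.309 / 0.05975 ≈ 38.6 hours

38.6 hours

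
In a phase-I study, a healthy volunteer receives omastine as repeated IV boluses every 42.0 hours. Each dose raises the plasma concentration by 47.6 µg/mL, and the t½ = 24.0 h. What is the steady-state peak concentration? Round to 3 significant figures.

k = ln 2 / 24.0 = 0.02888 h⁻¹
Fraction remaining after one interval: e^(−kτ) = e^(−0.02888 × 42.0) = 0.2973
R = 1 / (1 − 0.2973) = 1.423
Css,max = 47.6 × 1.423 ≈ 67.7 µg/mL

67.7 µg/mL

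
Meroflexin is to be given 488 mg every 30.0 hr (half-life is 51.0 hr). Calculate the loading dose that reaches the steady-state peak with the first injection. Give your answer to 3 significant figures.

k = ln 2 / 51.0 = 0.01359 hr⁻¹
Accumulation ratio R = 1 / (1 − e^(−kτ)) = 1 / (1 − e^(−0.01359×30.0)) = 1 / (1 − 0.6652) = 2.986
Loading dose = maintenance dose × R = 488 × 2.986 ≈ 1460 mg

1460 mg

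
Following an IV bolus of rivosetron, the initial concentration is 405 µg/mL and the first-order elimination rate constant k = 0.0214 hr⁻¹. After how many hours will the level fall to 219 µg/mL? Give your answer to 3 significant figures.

C(t) = C₀ e^(−kt)  ⇒  t = ln(C₀/C) / k
t = ln(405/219) / 0.02140 = 0.6148 / 0.02140 ≈ 28.7 hours

28.7 hours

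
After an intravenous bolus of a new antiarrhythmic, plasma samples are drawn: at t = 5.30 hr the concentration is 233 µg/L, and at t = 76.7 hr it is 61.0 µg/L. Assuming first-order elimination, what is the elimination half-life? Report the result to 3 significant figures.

36.9 hours

k = ln(C₁/C₂) / (t₂ − t₁) = ln(233/61.0) / (76.7 − 5.30)
  = 1.340 / 71.40 = 0.01877 hr⁻¹
t½ = ln 2 / k = ln 2 / 0.01877 ≈ 36.9 hours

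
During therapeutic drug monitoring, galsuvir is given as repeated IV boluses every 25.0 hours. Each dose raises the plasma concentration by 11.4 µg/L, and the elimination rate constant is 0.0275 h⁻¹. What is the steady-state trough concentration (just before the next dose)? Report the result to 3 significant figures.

11.5 µg/L

Fraction remaining after one interval: e^(−kτ) = e^(−0.02750 × 25.0) = 0.5028
R = 1 / (1 − 0.5028) = 2.011
Css,max = 11.4 × 2.011 = 22.93 µg/L
Css,min = Css,max × e^(−kτ) = 22.93 × 0.5028 ≈ 11.5 µg/L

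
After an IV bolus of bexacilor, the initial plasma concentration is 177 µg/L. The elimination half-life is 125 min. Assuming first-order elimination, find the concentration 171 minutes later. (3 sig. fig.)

68.6 µg/L

k = ln 2 / 125 = 0.005545 min⁻¹
171 min is 1.368 half-lives, so C = 177 × (1/2)^1.368 = 177 × 0.3874 ≈ 68.6 µg/L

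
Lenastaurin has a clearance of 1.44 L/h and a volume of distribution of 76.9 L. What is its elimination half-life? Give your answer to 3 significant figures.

k = CL / V = 1.44 / 76.9 = 0.01873 h⁻¹
t½ = ln 2 / k = ln 2 / 0.01873 ≈ 37.0 hours

37.0 hours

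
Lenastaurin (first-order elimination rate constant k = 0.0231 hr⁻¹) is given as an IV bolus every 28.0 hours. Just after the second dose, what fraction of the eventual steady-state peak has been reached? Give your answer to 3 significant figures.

f_n = 1 − e^(−nkτ) = 1 − e^(−2 × 0.02310 × 28.0) = 1 − e^(−1.294) = 1 − 0.2743 ≈ 0.726

0.726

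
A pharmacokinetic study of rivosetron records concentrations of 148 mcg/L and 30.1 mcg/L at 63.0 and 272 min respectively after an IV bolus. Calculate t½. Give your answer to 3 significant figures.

k = ln(C₁/C₂) / (t₂ − t₁) = ln(148/30.1) / (272 − 63.0)
  = 1.593 / 209.0 = 0.007621 min⁻¹
t½ = ln 2 / k = ln 2 / 0.007621 ≈ 91.0 minutes

91.0 minutes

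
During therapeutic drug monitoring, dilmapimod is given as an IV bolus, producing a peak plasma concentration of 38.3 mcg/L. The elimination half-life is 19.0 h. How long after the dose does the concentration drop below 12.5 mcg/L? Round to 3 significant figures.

k = ln 2 / 19.0 = 0.03648 h⁻¹
C(t) = C₀ e^(−kt)  ⇒  t = ln(C₀/C) / k
t = ln(38.3/12.5) / 0.03648 = 1.120 / 0.03648 ≈ 30.7 hours

30.7 hours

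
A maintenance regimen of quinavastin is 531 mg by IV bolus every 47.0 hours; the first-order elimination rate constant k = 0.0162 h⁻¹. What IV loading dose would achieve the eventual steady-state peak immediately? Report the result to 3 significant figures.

996 mg

Accumulation ratio R = 1 / (1 − e^(−kτ)) = 1 / (1 − e^(−0.01620×47.0)) = 1 / (1 − 0.4670) = 1.876
Loading dose = maintenance dose × R = 531 × 1.876 ≈ 996 mg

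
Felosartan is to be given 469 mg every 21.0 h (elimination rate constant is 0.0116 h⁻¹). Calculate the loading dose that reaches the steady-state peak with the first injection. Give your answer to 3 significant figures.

Accumulation ratio R = 1 / (1 − e^(−kτ)) = 1 / (1 − e^(−0.01160×21.0)) = 1 / (1 − 0.7838) = 4.625
Loading dose = maintenance dose × R = 469 × 4.625 ≈ 2170 mg

2170 mg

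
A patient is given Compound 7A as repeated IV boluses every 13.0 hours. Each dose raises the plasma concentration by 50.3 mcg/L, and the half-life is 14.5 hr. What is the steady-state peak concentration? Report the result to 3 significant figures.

109 mcg/L

k = ln 2 / 14.5 = 0.04780 hr⁻¹
Fraction remaining after one interval: e^(−kτ) = e^(−0.04780 × 13.0) = 0.5372
R = 1 / (1 − 0.5372) = 2.161
Css,max = 50.3 × 2.161 ≈ 109 mcg/L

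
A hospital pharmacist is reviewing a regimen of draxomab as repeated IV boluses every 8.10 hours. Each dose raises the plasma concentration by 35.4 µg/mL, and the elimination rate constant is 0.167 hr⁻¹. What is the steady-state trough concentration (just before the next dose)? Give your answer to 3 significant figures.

12.3 µg/mL

Fraction remaining after one interval: e^(−kτ) = e^(−0.1670 × 8.10) = 0.2585
R = 1 / (1 − 0.2585) = 1.349
Css,max = 35.4 × 1.349 = 47.74 µg/mL
Css,min = Css,max × e^(−kτ) = 47.74 × 0.2585 ≈ 12.3 µg/mL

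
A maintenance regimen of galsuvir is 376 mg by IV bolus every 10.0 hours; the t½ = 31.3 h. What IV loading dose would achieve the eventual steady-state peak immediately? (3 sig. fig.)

k = ln 2 / 31.3 = 0.02215 h⁻¹
Accumulation ratio R = 1 / (1 − e^(−kτ)) = 1 / (1 − e^(−0.02215×10.0)) = 1 / (1 − 0.8014) = 5.034
Loading dose = maintenance dose × R = 376 × 5.034 ≈ 1890 mg

1890 mg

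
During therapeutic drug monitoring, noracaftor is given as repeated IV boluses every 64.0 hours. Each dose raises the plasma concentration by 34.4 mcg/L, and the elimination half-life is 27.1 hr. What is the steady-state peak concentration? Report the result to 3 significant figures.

42.7 mcg/L

k = ln 2 / 27.1 = 0.02558 hr⁻¹
Fraction remaining after one interval: e^(−kτ) = e^(−0.02558 × 64.0) = 0.1946
R = 1 / (1 − 0.1946) = 1.242
Css,max = 34.4 × 1.242 ≈ 42.7 mcg/L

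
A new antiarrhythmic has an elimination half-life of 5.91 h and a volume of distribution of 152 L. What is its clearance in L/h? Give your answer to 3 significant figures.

17.8 L/h

k = ln 2 / t½ = ln 2 / 5.91 = 0.1173 h⁻¹
CL = k · V = 0.1173 × 152 ≈ 17.8 L/h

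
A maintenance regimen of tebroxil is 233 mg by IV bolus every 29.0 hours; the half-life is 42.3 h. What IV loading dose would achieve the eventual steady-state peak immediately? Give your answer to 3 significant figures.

616 mg

k = ln 2 / 42.3 = 0.01639 h⁻¹
Accumulation ratio R = 1 / (1 − e^(−kτ)) = 1 / (1 − e^(−0.01639×29.0)) = 1 / (1 − 0.6218) = 2.644
Loading dose = maintenance dose × R = 233 × 2.644 ≈ 616 mg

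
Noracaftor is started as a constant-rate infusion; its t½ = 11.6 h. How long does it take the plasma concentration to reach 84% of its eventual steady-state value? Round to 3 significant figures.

30.7 hours

k = ln 2 / 11.6 = 0.05975 h⁻¹
f = 1 − e^(−kt)  ⇒  t = −ln(1 − f) / k
t = −ln(1 − 0.84) / 0.05975 = 1.833 / 0.05975 ≈ 30.7 hours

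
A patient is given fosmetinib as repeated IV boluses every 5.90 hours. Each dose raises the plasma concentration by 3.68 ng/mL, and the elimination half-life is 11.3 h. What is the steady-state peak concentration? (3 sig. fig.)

12.1 ng/mL

k = ln 2 / 11.3 = 0.06134 h⁻¹
Fraction remaining after one interval: e^(−kτ) = e^(−0.06134 × 5.90) = 0.6963
R = 1 / (1 − 0.6963) = 3.293
Css,max = 3.68 × 3.293 ≈ 12.1 ng/mL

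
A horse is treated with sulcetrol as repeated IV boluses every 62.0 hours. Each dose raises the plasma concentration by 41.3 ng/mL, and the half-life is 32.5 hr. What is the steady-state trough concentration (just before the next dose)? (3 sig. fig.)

k = ln 2 / 32.5 = 0.02133 hr⁻¹
Fraction remaining after one interval: e^(−kτ) = e^(−0.02133 × 62.0) = 0.2665
R = 1 / (1 − 0.2665) = 1.363
Css,max = 41.3 × 1.363 = 56.31 ng/mL
Css,min = Css,max × e^(−kτ) = 56.31 × 0.2665 ≈ 15.0 ng/mL

15.0 ng/mL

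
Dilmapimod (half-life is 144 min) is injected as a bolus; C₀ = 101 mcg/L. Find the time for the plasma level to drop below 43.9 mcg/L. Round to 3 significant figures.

k = ln 2 / 144 = 0.004814 min⁻¹
C(t) = C₀ e^(−kt)  ⇒  t = ln(C₀/C) / k
t = ln(101/43.9) / 0.004814 = 0.8332 / 0.004814 ≈ 173 minutes

173 minutes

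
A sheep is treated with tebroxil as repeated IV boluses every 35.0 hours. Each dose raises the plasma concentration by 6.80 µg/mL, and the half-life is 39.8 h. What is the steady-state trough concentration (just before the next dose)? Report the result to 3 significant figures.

8.10 µg/mL

k = ln 2 / 39.8 = 0.01742 h⁻¹
Fraction remaining after one interval: e^(−kτ) = e^(−0.01742 × 35.0) = 0.5436
R = 1 / (1 − 0.5436) = 2.191
Css,max = 6.80 × 2.191 = 14.90 µg/mL
Css,min = Css,max × e^(−kτ) = 14.90 × 0.5436 ≈ 8.10 µg/mL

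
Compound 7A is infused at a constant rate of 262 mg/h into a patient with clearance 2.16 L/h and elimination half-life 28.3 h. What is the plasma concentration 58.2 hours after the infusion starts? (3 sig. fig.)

92.1 µg/mL

Css = rate / CL = 262 / 2.16 = 121.3 µg/mL
k = ln 2 / 28.3 = 0.02449 h⁻¹
C(t) = Css (1 − e^(−kt)) = 121.3 × (1 − e^(−1.425)) = 121.3 × 0.7596 ≈ 92.1 µg/mL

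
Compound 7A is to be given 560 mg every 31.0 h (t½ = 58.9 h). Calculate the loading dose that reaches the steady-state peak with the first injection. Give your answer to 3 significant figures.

1830 mg

k = ln 2 / 58.9 = 0.01177 h⁻¹
Accumulation ratio R = 1 / (1 − e^(−kτ)) = 1 / (1 − e^(−0.01177×31.0)) = 1 / (1 − 0.6943) = 3.271
Loading dose = maintenance dose × R = 560 × 3.271 ≈ 1830 mg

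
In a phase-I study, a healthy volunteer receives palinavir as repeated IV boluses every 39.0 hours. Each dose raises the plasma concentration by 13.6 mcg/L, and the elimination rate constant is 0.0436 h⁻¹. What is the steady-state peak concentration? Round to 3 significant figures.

16.6 mcg/L

Fraction remaining after one interval: e^(−kτ) = e^(−0.04360 × 39.0) = 0.1826
R = 1 / (1 − 0.1826) = 1.223
Css,max = 13.6 × 1.223 ≈ 16.6 mcg/L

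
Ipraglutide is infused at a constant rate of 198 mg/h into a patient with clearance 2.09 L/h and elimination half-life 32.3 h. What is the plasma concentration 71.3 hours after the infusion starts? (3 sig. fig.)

74.2 mg/L

Css = rate / CL = 198 / 2.09 = 94.74 mg/L
k = ln 2 / 32.3 = 0.02146 h⁻¹
C(t) = Css (1 − e^(−kt)) = 94.74 × (1 − e^(−1.530)) = 94.74 × 0.7835 ≈ 74.2 mg/L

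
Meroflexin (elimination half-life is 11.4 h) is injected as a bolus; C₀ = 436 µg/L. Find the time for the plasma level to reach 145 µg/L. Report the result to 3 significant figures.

18.1 hours

k = ln 2 / 11.4 = 0.06080 h⁻¹
C(t) = C₀ e^(−kt)  ⇒  t = ln(C₀/C) / k
t = ln(436/145) / 0.06080 = 1.101 / 0.06080 ≈ 18.1 hours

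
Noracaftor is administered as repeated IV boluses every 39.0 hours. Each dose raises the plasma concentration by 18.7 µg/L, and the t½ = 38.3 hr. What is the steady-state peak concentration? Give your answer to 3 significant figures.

36.9 µg/L

k = ln 2 / 38.3 = 0.01810 hr⁻¹
Fraction remaining after one interval: e^(−kτ) = e^(−0.01810 × 39.0) = 0.4937
R = 1 / (1 − 0.4937) = 1.975
Css,max = 18.7 × 1.975 ≈ 36.9 µg/L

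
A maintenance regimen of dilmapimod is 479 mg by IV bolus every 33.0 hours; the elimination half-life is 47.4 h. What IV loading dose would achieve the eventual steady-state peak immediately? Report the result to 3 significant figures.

1250 mg

k = ln 2 / 47.4 = 0.01462 h⁻¹
Accumulation ratio R = 1 / (1 − e^(−kτ)) = 1 / (1 − e^(−0.01462×33.0)) = 1 / (1 − 0.6172) = 2.612
Loading dose = maintenance dose × R = 479 × 2.612 ≈ 1250 mg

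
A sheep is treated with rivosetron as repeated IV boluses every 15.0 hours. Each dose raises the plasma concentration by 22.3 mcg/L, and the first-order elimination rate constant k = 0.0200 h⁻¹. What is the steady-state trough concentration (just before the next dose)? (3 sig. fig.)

Fraction remaining after one interval: e^(−kτ) = e^(−0.02000 × 15.0) = 0.7408
R = 1 / (1 − 0.7408) = 3.858
Css,max = 22.3 × 3.858 = 86.04 mcg/L
Css,min = Css,max × e^(−kτ) = 86.04 × 0.7408 ≈ 63.7 mcg/L

63.7 mcg/L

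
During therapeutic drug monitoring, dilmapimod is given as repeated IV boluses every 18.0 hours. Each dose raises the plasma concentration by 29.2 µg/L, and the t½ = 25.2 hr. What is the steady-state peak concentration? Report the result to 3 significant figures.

k = ln 2 / 25.2 = 0.02751 hr⁻¹
Fraction remaining after one interval: e^(−kτ) = e^(−0.02751 × 18.0) = 0.6095
R = 1 / (1 − 0.6095) = 2.561
Css,max = 29.2 × 2.561 ≈ 74.8 µg/L

74.8 µg/L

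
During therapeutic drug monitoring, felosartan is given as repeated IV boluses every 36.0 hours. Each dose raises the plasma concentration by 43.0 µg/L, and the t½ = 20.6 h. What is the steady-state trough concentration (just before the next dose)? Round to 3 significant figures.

k = ln 2 / 20.6 = 0.03365 h⁻¹
Fraction remaining after one interval: e^(−kτ) = e^(−0.03365 × 36.0) = 0.2978
R = 1 / (1 − 0.2978) = 1.424
Css,max = 43.0 × 1.424 = 61.24 µg/L
Css,min = Css,max × e^(−kτ) = 61.24 × 0.2978 ≈ 18.2 µg/L

18.2 µg/L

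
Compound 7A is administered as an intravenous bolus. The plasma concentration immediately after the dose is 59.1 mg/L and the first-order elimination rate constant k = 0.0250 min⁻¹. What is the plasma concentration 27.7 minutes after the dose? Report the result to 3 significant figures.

29.6 mg/L

C(t) = C₀ e^(−kt) = 59.1 × e^(−0.02500 × 27.7) = 59.1 × e^(−0.6925) = 59.1 × 0.5003 ≈ 29.6 mg/L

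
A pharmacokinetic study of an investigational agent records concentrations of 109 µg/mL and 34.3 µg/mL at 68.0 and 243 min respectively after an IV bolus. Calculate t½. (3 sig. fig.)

k = ln(C₁/C₂) / (t₂ − t₁) = ln(109/34.3) / (243 − 68.0)
  = 1.156 / 175.0 = 0.006607 min⁻¹
t½ = ln 2 / k = ln 2 / 0.006607 ≈ 105 minutes

105 minutes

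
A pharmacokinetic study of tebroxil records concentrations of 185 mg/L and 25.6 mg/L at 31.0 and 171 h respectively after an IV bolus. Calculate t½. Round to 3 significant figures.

49.1 hours

k = ln(C₁/C₂) / (t₂ − t₁) = ln(185/25.6) / (171 − 31.0)
  = 1.978 / 140.0 = 0.01413 h⁻¹
t½ = ln 2 / k = ln 2 / 0.01413 ≈ 49.1 hours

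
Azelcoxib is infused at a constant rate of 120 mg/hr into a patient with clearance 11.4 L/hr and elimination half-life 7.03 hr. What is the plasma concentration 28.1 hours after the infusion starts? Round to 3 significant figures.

9.87 µg/mL

Css = rate / CL = 120 / 11.4 = 10.53 µg/mL
k = ln 2 / 7.03 = 0.09860 hr⁻¹
C(t) = Css (1 − e^(−kt)) = 10.53 × (1 − e^(−2.771)) = 10.53 × 0.9374 ≈ 9.87 µg/mL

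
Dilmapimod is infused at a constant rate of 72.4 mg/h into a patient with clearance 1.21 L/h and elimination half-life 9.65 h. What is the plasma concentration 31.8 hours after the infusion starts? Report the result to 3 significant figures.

53.7 mg/L

Css = rate / CL = 72.4 / 1.21 = 59.83 mg/L
k = ln 2 / 9.65 = 0.07183 h⁻¹
C(t) = Css (1 − e^(−kt)) = 59.83 × (1 − e^(−2.284)) = 59.83 × 0.8981 ≈ 53.7 mg/L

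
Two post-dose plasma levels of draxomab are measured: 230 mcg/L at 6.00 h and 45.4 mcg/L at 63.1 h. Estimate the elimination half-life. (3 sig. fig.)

24.4 hours

k = ln(C₁/C₂) / (t₂ − t₁) = ln(230/45.4) / (63.1 − 6.00)
  = 1.623 / 57.10 = 0.02842 h⁻¹
t½ = ln 2 / k = ln 2 / 0.02842 ≈ 24.4 hours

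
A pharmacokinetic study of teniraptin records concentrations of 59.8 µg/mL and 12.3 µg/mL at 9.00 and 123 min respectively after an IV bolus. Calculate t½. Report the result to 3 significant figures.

50.0 minutes

k = ln(C₁/C₂) / (t₂ − t₁) = ln(59.8/12.3) / (123 − 9.00)
  = 1.581 / 114.0 = 0.01387 min⁻¹
t½ = ln 2 / k = ln 2 / 0.01387 ≈ 50.0 minutes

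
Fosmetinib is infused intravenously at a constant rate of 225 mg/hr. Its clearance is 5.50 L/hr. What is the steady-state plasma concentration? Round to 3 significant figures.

40.9 mg/L

Css = infusion rate / CL = 225 / 5.50 ≈ 40.9 mg/L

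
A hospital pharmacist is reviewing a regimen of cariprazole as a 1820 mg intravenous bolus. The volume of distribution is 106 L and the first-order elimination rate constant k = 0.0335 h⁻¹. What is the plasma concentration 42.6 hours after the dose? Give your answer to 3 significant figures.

4.12 µg/mL

C₀ = dose / V = 1820 / 106 = 17.17 µg/mL
C(t) = C₀ e^(−kt) = 17.17 × e^(−0.03350 × 42.6) = 17.17 × e^(−1.427) = 17.17 × 0.2400 ≈ 4.12 µg/mL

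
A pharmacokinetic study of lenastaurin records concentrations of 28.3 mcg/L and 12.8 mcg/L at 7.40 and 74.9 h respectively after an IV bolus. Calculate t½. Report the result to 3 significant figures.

59.0 hours

k = ln(C₁/C₂) / (t₂ − t₁) = ln(28.3/12.8) / (74.9 − 7.40)
  = 0.7934 / 67.50 = 0.01175 h⁻¹
t½ = ln 2 / k = ln 2 / 0.01175 ≈ 59.0 hours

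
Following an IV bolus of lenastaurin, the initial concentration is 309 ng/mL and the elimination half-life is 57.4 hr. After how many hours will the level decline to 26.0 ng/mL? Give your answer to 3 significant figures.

205 hours

k = ln 2 / 57.4 = 0.01208 hr⁻¹
C(t) = C₀ e^(−kt)  ⇒  t = ln(C₀/C) / k
t = ln(309/26.0) / 0.01208 = 2.475 / 0.01208 ≈ 205 hours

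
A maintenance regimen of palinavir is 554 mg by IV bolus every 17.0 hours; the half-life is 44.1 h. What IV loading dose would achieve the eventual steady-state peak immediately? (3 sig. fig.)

k = ln 2 / 44.1 = 0.01572 h⁻¹
Accumulation ratio R = 1 / (1 − e^(−kτ)) = 1 / (1 − e^(−0.01572×17.0)) = 1 / (1 − 0.7655) = 4.265
Loading dose = maintenance dose × R = 554 × 4.265 ≈ 2360 mg

2360 mg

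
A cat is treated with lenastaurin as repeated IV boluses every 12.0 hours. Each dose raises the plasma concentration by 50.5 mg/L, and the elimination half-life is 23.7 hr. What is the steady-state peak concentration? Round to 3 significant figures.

171 mg/L

k = ln 2 / 23.7 = 0.02925 hr⁻¹
Fraction remaining after one interval: e^(−kτ) = e^(−0.02925 × 12.0) = 0.7040
R = 1 / (1 − 0.7040) = 3.379
Css,max = 50.5 × 3.379 ≈ 171 mg/L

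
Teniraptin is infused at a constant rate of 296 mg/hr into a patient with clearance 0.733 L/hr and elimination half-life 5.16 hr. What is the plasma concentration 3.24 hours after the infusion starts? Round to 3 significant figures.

Css = rate / CL = 296 / 0.733 = 403.8 mg/L
k = ln 2 / 5.16 = 0.1343 hr⁻¹
C(t) = Css (1 − e^(−kt)) = 403.8 × (1 − e^(−0.4352)) = 403.8 × 0.3529 ≈ 143 mg/L

143 mg/L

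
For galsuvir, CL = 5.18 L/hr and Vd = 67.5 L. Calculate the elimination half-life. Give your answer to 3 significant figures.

9.03 hours

k = CL / V = 5.18 / 67.5 = 0.07674 hr⁻¹
t½ = ln 2 / k = ln 2 / 0.07674 ≈ 9.03 hours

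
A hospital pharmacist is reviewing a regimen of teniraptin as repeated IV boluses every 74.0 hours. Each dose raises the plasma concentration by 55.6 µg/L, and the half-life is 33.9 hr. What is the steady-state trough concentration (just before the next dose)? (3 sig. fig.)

k = ln 2 / 33.9 = 0.02045 hr⁻¹
Fraction remaining after one interval: e^(−kτ) = e^(−0.02045 × 74.0) = 0.2202
R = 1 / (1 − 0.2202) = 1.282
Css,max = 55.6 × 1.282 = 71.30 µg/L
Css,min = Css,max × e^(−kτ) = 71.30 × 0.2202 ≈ 15.7 µg/L

15.7 µg/L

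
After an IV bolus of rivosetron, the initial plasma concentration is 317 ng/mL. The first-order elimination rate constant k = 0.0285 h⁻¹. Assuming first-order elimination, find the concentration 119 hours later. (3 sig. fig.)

C(t) = C₀ e^(−kt) = 317 × e^(−0.02850 × 119) = 317 × e^(−3.392) = 317 × 0.03366 ≈ 10.7 ng/mL

10.7 ng/mL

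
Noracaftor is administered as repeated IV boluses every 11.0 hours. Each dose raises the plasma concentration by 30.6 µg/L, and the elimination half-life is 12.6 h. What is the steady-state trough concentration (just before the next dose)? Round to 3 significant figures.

36.8 µg/L

k = ln 2 / 12.6 = 0.05501 h⁻¹
Fraction remaining after one interval: e^(−kτ) = e^(−0.05501 × 11.0) = 0.5460
R = 1 / (1 − 0.5460) = 2.203
Css,max = 30.6 × 2.203 = 67.40 µg/L
Css,min = Css,max × e^(−kτ) = 67.40 × 0.5460 ≈ 36.8 µg/L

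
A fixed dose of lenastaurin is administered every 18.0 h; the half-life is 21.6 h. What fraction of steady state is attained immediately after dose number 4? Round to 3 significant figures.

0.901

k = ln 2 / 21.6 = 0.03209 h⁻¹
f_n = 1 − e^(−nkτ) = 1 − e^(−4 × 0.03209 × 18.0) = 1 − e^(−2.310) = 1 − 0.09921 ≈ 0.901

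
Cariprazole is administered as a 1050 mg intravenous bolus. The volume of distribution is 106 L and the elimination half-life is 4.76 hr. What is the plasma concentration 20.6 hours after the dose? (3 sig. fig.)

0.493 mg/L

C₀ = dose / V = 1050 / 106 = 9.906 mg/L
k = ln 2 / 4.76 = 0.1456 hr⁻¹
C(t) = C₀ e^(−kt) = 9.906 × e^(−0.1456 × 20.6) = 9.906 × e^(−3.000) = 9.906 × 0.04980 ≈ 0.493 mg/L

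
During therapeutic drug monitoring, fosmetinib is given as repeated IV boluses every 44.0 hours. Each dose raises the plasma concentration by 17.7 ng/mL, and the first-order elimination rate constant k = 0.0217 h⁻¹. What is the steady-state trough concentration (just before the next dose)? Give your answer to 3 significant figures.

11.1 ng/mL

Fraction remaining after one interval: e^(−kτ) = e^(−0.02170 × 44.0) = 0.3849
R = 1 / (1 − 0.3849) = 1.626
Css,max = 17.7 × 1.626 = 28.78 ng/mL
Css,min = Css,max × e^(−kτ) = 28.78 × 0.3849 ≈ 11.1 ng/mL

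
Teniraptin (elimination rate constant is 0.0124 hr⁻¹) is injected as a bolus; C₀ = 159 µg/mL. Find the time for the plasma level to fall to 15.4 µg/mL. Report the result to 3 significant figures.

C(t) = C₀ e^(−kt)  ⇒  t = ln(C₀/C) / k
t = ln(159/15.4) / 0.01240 = 2.335 / 0.01240 ≈ 188 hours

188 hours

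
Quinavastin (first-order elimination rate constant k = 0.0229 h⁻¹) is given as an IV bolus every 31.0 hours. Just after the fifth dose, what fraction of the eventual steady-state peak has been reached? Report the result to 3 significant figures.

0.971

f_n = 1 − e^(−nkτ) = 1 − e^(−5 × 0.02290 × 31.0) = 1 − e^(−3.550) = 1 − 0.02874 ≈ 0.971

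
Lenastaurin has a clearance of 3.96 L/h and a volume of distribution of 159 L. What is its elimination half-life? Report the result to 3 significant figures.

k = CL / V = 3.96 / 159 = 0.02491 h⁻¹
t½ = ln 2 / k = ln 2 / 0.02491 ≈ 27.8 hours

27.8 hours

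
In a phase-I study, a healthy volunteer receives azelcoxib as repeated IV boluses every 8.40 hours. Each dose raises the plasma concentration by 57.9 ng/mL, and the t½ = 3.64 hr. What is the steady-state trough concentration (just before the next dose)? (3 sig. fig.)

14.7 ng/mL

k = ln 2 / 3.64 = 0.1904 hr⁻¹
Fraction remaining after one interval: e^(−kτ) = e^(−0.1904 × 8.40) = 0.2020
R = 1 / (1 − 0.2020) = 1.253
Css,max = 57.9 × 1.253 = 72.55 ng/mL
Css,min = Css,max × e^(−kτ) = 72.55 × 0.2020 ≈ 14.7 ng/mL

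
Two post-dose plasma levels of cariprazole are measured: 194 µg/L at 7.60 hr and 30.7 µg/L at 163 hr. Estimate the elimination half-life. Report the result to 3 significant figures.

k = ln(C₁/C₂) / (t₂ − t₁) = ln(194/30.7) / (163 − 7.60)
  = 1.844 / 155.4 = 0.01186 hr⁻¹
t½ = ln 2 / k = ln 2 / 0.01186 ≈ 58.4 hours

58.4 hours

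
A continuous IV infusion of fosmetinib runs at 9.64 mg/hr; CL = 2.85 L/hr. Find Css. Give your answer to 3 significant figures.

3.38 µg/mL

Css = infusion rate / CL = 9.64 / 2.85 ≈ 3.38 µg/mL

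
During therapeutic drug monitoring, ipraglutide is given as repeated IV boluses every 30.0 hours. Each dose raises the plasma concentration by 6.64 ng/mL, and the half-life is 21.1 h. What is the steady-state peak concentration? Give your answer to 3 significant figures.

10.6 ng/mL

k = ln 2 / 21.1 = 0.03285 h⁻¹
Fraction remaining after one interval: e^(−kτ) = e^(−0.03285 × 30.0) = 0.3732
R = 1 / (1 − 0.3732) = 1.596
Css,max = 6.64 × 1.596 ≈ 10.6 ng/mL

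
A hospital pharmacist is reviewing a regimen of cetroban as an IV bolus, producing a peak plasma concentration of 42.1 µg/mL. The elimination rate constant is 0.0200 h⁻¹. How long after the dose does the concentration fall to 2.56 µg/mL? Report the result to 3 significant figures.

C(t) = C₀ e^(−kt)  ⇒  t = ln(C₀/C) / k
t = ln(42.1/2.56) / 0.02000 = 2.800 / 0.02000 ≈ 140 hours

140 hours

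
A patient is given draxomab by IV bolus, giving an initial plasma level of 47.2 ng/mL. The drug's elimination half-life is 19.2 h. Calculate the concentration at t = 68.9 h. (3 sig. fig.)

3.92 ng/mL

k = ln 2 / 19.2 = 0.03610 h⁻¹
68.9 h is 3.589 half-lives, so C = 47.2 × (1/2)^3.589 = 47.2 × 0.08313 ≈ 3.92 ng/mL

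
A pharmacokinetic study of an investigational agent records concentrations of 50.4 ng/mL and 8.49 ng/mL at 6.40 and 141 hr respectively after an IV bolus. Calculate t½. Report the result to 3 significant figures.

k = ln(C₁/C₂) / (t₂ − t₁) = ln(50.4/8.49) / (141 − 6.40)
  = 1.781 / 134.6 = 0.01323 hr⁻¹
t½ = ln 2 / k = ln 2 / 0.01323 ≈ 52.4 hours

52.4 hours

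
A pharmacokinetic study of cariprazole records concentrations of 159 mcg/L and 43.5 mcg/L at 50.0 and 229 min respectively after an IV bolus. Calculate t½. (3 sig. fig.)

k = ln(C₁/C₂) / (t₂ − t₁) = ln(159/43.5) / (229 − 50.0)
  = 1.296 / 179.0 = 0.007241 min⁻¹
t½ = ln 2 / k = ln 2 / 0.007241 ≈ 95.7 minutes

95.7 minutes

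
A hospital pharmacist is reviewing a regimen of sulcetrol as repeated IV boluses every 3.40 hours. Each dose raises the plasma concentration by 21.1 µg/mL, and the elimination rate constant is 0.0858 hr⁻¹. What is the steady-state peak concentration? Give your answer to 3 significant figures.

83.4 µg/mL

Fraction remaining after one interval: e^(−kτ) = e^(−0.08580 × 3.40) = 0.7470
R = 1 / (1 − 0.7470) = 3.952
Css,max = 21.1 × 3.952 ≈ 83.4 µg/mL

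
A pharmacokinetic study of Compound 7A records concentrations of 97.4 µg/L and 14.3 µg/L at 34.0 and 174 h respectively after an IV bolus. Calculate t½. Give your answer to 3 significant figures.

k = ln(C₁/C₂) / (t₂ − t₁) = ln(97.4/14.3) / (174 − 34.0)
  = 1.919 / 140.0 = 0.01370 h⁻¹
t½ = ln 2 / k = ln 2 / 0.01370 ≈ 50.6 hours

50.6 hours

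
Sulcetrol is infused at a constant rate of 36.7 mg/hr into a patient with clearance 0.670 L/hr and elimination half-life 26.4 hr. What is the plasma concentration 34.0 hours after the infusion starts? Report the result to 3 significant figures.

32.3 µg/mL

Css = rate / CL = 36.7 / 0.670 = 54.78 µg/mL
k = ln 2 / 26.4 = 0.02626 hr⁻¹
C(t) = Css (1 − e^(−kt)) = 54.78 × (1 − e^(−0.8927)) = 54.78 × 0.5904 ≈ 32.3 µg/mL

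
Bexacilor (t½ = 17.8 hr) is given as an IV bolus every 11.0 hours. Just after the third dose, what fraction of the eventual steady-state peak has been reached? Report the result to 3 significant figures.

k = ln 2 / 17.8 = 0.03894 hr⁻¹
f_n = 1 − e^(−nkτ) = 1 − e^(−3 × 0.03894 × 11.0) = 1 − e^(−1.285) = 1 − 0.2766 ≈ 0.723

0.723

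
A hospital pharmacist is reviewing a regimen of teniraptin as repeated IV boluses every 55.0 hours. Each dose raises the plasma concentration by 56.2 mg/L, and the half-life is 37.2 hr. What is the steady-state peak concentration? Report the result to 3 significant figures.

87.7 mg/L

k = ln 2 / 37.2 = 0.01863 hr⁻¹
Fraction remaining after one interval: e^(−kτ) = e^(−0.01863 × 55.0) = 0.3589
R = 1 / (1 − 0.3589) = 1.560
Css,max = 56.2 × 1.560 ≈ 87.7 mg/L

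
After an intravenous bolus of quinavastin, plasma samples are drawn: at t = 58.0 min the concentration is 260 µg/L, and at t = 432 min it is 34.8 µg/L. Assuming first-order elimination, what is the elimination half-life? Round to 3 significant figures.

k = ln(C₁/C₂) / (t₂ − t₁) = ln(260/34.8) / (432 − 58.0)
  = 2.011 / 374.0 = 0.005377 min⁻¹
t½ = ln 2 / k = ln 2 / 0.005377 ≈ 129 minutes

129 minutes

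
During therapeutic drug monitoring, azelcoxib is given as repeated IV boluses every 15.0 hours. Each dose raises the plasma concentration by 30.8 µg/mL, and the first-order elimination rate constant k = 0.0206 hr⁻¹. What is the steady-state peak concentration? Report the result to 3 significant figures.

Fraction remaining after one interval: e^(−kτ) = e^(−0.02060 × 15.0) = 0.7342
R = 1 / (1 − 0.7342) = 3.762
Css,max = 30.8 × 3.762 ≈ 116 µg/mL

116 µg/mL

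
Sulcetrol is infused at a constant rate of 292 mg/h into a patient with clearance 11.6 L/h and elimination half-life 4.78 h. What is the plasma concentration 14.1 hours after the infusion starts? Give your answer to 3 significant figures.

21.9 mg/L

Css = rate / CL = 292 / 11.6 = 25.17 mg/L
k = ln 2 / 4.78 = 0.1450 h⁻¹
C(t) = Css (1 − e^(−kt)) = 25.17 × (1 − e^(−2.045)) = 25.17 × 0.8706 ≈ 21.9 mg/L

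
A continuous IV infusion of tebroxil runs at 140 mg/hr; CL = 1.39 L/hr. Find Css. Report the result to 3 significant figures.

Css = infusion rate / CL = 140 / 1.39 ≈ 101 µg/mL

101 µg/mL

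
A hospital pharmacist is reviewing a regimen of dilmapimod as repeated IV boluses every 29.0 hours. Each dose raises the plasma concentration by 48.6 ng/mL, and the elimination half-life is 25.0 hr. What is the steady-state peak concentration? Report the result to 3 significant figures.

k = ln 2 / 25.0 = 0.02773 hr⁻¹
Fraction remaining after one interval: e^(−kτ) = e^(−0.02773 × 29.0) = 0.4475
R = 1 / (1 − 0.4475) = 1.810
Css,max = 48.6 × 1.810 ≈ 88.0 ng/mL

88.0 ng/mL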